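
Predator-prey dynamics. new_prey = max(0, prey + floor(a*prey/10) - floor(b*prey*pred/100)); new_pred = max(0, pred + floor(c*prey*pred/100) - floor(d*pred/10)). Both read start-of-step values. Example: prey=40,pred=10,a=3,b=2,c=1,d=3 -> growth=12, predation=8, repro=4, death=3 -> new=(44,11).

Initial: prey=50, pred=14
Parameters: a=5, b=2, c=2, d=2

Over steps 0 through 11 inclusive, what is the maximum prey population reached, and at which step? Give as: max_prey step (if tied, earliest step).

Answer: 61 1

Derivation:
Step 1: prey: 50+25-14=61; pred: 14+14-2=26
Step 2: prey: 61+30-31=60; pred: 26+31-5=52
Step 3: prey: 60+30-62=28; pred: 52+62-10=104
Step 4: prey: 28+14-58=0; pred: 104+58-20=142
Step 5: prey: 0+0-0=0; pred: 142+0-28=114
Step 6: prey: 0+0-0=0; pred: 114+0-22=92
Step 7: prey: 0+0-0=0; pred: 92+0-18=74
Step 8: prey: 0+0-0=0; pred: 74+0-14=60
Step 9: prey: 0+0-0=0; pred: 60+0-12=48
Step 10: prey: 0+0-0=0; pred: 48+0-9=39
Step 11: prey: 0+0-0=0; pred: 39+0-7=32
Max prey = 61 at step 1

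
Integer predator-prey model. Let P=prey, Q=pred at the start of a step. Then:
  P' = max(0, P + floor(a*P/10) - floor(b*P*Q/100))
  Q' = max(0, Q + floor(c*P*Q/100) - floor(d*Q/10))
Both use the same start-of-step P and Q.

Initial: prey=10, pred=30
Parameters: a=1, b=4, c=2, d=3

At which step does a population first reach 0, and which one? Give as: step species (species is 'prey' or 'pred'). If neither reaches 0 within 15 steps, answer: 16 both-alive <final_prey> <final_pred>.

Step 1: prey: 10+1-12=0; pred: 30+6-9=27
First extinction: prey at step 1

Answer: 1 prey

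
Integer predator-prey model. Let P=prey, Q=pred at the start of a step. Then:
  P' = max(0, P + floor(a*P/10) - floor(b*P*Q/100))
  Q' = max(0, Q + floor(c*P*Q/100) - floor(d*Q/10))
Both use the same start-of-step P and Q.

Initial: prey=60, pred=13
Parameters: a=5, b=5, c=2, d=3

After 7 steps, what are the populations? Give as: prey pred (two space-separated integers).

Step 1: prey: 60+30-39=51; pred: 13+15-3=25
Step 2: prey: 51+25-63=13; pred: 25+25-7=43
Step 3: prey: 13+6-27=0; pred: 43+11-12=42
Step 4: prey: 0+0-0=0; pred: 42+0-12=30
Step 5: prey: 0+0-0=0; pred: 30+0-9=21
Step 6: prey: 0+0-0=0; pred: 21+0-6=15
Step 7: prey: 0+0-0=0; pred: 15+0-4=11

Answer: 0 11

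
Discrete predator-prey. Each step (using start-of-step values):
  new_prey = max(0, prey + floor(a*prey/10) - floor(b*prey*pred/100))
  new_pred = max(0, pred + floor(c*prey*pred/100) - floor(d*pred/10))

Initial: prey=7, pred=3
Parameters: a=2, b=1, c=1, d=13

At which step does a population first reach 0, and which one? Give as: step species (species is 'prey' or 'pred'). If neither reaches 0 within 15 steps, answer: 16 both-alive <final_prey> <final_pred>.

Step 1: prey: 7+1-0=8; pred: 3+0-3=0
First extinction: pred at step 1

Answer: 1 pred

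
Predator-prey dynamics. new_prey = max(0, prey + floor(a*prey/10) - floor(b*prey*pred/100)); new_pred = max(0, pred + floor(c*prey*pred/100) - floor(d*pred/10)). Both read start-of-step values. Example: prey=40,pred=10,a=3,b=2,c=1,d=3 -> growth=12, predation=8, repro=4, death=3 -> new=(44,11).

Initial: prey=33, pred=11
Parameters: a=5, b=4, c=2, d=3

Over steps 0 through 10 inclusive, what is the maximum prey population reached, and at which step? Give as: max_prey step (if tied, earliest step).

Answer: 35 1

Derivation:
Step 1: prey: 33+16-14=35; pred: 11+7-3=15
Step 2: prey: 35+17-21=31; pred: 15+10-4=21
Step 3: prey: 31+15-26=20; pred: 21+13-6=28
Step 4: prey: 20+10-22=8; pred: 28+11-8=31
Step 5: prey: 8+4-9=3; pred: 31+4-9=26
Step 6: prey: 3+1-3=1; pred: 26+1-7=20
Step 7: prey: 1+0-0=1; pred: 20+0-6=14
Step 8: prey: 1+0-0=1; pred: 14+0-4=10
Step 9: prey: 1+0-0=1; pred: 10+0-3=7
Step 10: prey: 1+0-0=1; pred: 7+0-2=5
Max prey = 35 at step 1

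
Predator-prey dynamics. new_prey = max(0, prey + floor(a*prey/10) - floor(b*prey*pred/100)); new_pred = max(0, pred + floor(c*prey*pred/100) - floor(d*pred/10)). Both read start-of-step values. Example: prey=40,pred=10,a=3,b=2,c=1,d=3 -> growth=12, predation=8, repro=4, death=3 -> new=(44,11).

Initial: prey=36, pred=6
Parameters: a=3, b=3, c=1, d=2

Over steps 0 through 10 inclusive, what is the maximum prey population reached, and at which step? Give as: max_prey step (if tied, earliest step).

Step 1: prey: 36+10-6=40; pred: 6+2-1=7
Step 2: prey: 40+12-8=44; pred: 7+2-1=8
Step 3: prey: 44+13-10=47; pred: 8+3-1=10
Step 4: prey: 47+14-14=47; pred: 10+4-2=12
Step 5: prey: 47+14-16=45; pred: 12+5-2=15
Step 6: prey: 45+13-20=38; pred: 15+6-3=18
Step 7: prey: 38+11-20=29; pred: 18+6-3=21
Step 8: prey: 29+8-18=19; pred: 21+6-4=23
Step 9: prey: 19+5-13=11; pred: 23+4-4=23
Step 10: prey: 11+3-7=7; pred: 23+2-4=21
Max prey = 47 at step 3

Answer: 47 3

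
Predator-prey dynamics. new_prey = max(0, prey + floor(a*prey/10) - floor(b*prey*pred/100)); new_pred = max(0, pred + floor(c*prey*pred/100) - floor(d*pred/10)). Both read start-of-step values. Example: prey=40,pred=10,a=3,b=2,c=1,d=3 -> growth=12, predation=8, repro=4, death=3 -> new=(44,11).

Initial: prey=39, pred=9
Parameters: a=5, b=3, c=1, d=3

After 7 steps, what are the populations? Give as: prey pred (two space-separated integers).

Answer: 16 45

Derivation:
Step 1: prey: 39+19-10=48; pred: 9+3-2=10
Step 2: prey: 48+24-14=58; pred: 10+4-3=11
Step 3: prey: 58+29-19=68; pred: 11+6-3=14
Step 4: prey: 68+34-28=74; pred: 14+9-4=19
Step 5: prey: 74+37-42=69; pred: 19+14-5=28
Step 6: prey: 69+34-57=46; pred: 28+19-8=39
Step 7: prey: 46+23-53=16; pred: 39+17-11=45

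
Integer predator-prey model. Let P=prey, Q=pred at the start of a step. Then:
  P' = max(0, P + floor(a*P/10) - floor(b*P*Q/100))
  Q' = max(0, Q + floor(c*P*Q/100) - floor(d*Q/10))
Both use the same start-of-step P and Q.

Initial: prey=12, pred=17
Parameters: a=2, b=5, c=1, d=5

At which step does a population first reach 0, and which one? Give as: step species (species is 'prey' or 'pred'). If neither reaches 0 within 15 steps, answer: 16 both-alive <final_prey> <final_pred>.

Step 1: prey: 12+2-10=4; pred: 17+2-8=11
Step 2: prey: 4+0-2=2; pred: 11+0-5=6
Step 3: prey: 2+0-0=2; pred: 6+0-3=3
Step 4: prey: 2+0-0=2; pred: 3+0-1=2
Step 5: prey: 2+0-0=2; pred: 2+0-1=1
Step 6: prey: 2+0-0=2; pred: 1+0-0=1
Steps 7-15: state stable at prey=2, pred=1 (no change)
No extinction within 15 steps

Answer: 16 both-alive 2 1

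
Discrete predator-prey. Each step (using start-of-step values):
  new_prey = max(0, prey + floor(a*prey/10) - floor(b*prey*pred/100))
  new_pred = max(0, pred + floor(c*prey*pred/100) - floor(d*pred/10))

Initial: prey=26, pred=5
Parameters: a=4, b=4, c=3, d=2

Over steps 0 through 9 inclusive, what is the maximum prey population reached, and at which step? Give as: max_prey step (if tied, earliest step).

Step 1: prey: 26+10-5=31; pred: 5+3-1=7
Step 2: prey: 31+12-8=35; pred: 7+6-1=12
Step 3: prey: 35+14-16=33; pred: 12+12-2=22
Step 4: prey: 33+13-29=17; pred: 22+21-4=39
Step 5: prey: 17+6-26=0; pred: 39+19-7=51
Step 6: prey: 0+0-0=0; pred: 51+0-10=41
Step 7: prey: 0+0-0=0; pred: 41+0-8=33
Step 8: prey: 0+0-0=0; pred: 33+0-6=27
Step 9: prey: 0+0-0=0; pred: 27+0-5=22
Max prey = 35 at step 2

Answer: 35 2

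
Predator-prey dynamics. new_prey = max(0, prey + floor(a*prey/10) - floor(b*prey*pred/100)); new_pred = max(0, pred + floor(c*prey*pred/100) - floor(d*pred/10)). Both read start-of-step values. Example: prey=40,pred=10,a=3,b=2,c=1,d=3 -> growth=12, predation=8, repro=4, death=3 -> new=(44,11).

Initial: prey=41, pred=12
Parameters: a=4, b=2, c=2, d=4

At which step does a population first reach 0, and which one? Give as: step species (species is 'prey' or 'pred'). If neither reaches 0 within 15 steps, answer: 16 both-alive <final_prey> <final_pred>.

Answer: 6 prey

Derivation:
Step 1: prey: 41+16-9=48; pred: 12+9-4=17
Step 2: prey: 48+19-16=51; pred: 17+16-6=27
Step 3: prey: 51+20-27=44; pred: 27+27-10=44
Step 4: prey: 44+17-38=23; pred: 44+38-17=65
Step 5: prey: 23+9-29=3; pred: 65+29-26=68
Step 6: prey: 3+1-4=0; pred: 68+4-27=45
First extinction: prey at step 6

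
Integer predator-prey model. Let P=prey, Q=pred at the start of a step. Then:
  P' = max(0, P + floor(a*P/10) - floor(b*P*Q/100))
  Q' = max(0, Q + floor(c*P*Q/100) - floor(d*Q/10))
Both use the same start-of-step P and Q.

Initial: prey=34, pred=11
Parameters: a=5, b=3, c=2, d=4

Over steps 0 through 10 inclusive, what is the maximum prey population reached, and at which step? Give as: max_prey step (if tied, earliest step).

Step 1: prey: 34+17-11=40; pred: 11+7-4=14
Step 2: prey: 40+20-16=44; pred: 14+11-5=20
Step 3: prey: 44+22-26=40; pred: 20+17-8=29
Step 4: prey: 40+20-34=26; pred: 29+23-11=41
Step 5: prey: 26+13-31=8; pred: 41+21-16=46
Step 6: prey: 8+4-11=1; pred: 46+7-18=35
Step 7: prey: 1+0-1=0; pred: 35+0-14=21
Step 8: prey: 0+0-0=0; pred: 21+0-8=13
Step 9: prey: 0+0-0=0; pred: 13+0-5=8
Step 10: prey: 0+0-0=0; pred: 8+0-3=5
Max prey = 44 at step 2

Answer: 44 2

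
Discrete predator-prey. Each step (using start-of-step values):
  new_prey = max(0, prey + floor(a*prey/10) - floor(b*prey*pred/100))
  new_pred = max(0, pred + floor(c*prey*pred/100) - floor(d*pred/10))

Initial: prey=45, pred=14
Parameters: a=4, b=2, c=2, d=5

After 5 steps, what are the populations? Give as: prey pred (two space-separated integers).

Answer: 4 55

Derivation:
Step 1: prey: 45+18-12=51; pred: 14+12-7=19
Step 2: prey: 51+20-19=52; pred: 19+19-9=29
Step 3: prey: 52+20-30=42; pred: 29+30-14=45
Step 4: prey: 42+16-37=21; pred: 45+37-22=60
Step 5: prey: 21+8-25=4; pred: 60+25-30=55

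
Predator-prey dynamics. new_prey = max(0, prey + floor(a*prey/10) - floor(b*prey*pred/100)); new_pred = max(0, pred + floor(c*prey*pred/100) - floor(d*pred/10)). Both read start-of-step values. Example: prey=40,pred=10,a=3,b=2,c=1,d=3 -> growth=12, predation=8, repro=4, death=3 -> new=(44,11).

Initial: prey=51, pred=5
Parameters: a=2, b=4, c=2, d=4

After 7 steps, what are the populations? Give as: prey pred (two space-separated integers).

Step 1: prey: 51+10-10=51; pred: 5+5-2=8
Step 2: prey: 51+10-16=45; pred: 8+8-3=13
Step 3: prey: 45+9-23=31; pred: 13+11-5=19
Step 4: prey: 31+6-23=14; pred: 19+11-7=23
Step 5: prey: 14+2-12=4; pred: 23+6-9=20
Step 6: prey: 4+0-3=1; pred: 20+1-8=13
Step 7: prey: 1+0-0=1; pred: 13+0-5=8

Answer: 1 8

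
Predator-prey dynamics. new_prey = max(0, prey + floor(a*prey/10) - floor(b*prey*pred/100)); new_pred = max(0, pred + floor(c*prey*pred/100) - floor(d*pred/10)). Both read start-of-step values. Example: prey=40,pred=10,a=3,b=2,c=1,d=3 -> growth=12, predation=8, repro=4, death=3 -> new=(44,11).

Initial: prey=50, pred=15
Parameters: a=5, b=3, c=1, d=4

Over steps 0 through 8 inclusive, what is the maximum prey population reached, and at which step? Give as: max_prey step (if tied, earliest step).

Step 1: prey: 50+25-22=53; pred: 15+7-6=16
Step 2: prey: 53+26-25=54; pred: 16+8-6=18
Step 3: prey: 54+27-29=52; pred: 18+9-7=20
Step 4: prey: 52+26-31=47; pred: 20+10-8=22
Step 5: prey: 47+23-31=39; pred: 22+10-8=24
Step 6: prey: 39+19-28=30; pred: 24+9-9=24
Step 7: prey: 30+15-21=24; pred: 24+7-9=22
Step 8: prey: 24+12-15=21; pred: 22+5-8=19
Max prey = 54 at step 2

Answer: 54 2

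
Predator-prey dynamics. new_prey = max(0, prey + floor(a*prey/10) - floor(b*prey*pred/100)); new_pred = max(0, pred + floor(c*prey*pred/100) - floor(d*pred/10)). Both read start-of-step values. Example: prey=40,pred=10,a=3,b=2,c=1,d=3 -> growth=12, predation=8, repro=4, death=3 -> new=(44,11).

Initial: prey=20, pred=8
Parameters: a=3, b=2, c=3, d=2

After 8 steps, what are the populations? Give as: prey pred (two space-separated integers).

Answer: 0 43

Derivation:
Step 1: prey: 20+6-3=23; pred: 8+4-1=11
Step 2: prey: 23+6-5=24; pred: 11+7-2=16
Step 3: prey: 24+7-7=24; pred: 16+11-3=24
Step 4: prey: 24+7-11=20; pred: 24+17-4=37
Step 5: prey: 20+6-14=12; pred: 37+22-7=52
Step 6: prey: 12+3-12=3; pred: 52+18-10=60
Step 7: prey: 3+0-3=0; pred: 60+5-12=53
Step 8: prey: 0+0-0=0; pred: 53+0-10=43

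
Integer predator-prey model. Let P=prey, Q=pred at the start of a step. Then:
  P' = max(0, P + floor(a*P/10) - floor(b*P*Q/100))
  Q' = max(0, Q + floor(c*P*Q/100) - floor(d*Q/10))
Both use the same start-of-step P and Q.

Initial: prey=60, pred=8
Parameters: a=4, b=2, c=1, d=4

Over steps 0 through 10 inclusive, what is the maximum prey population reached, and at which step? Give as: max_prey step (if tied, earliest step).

Step 1: prey: 60+24-9=75; pred: 8+4-3=9
Step 2: prey: 75+30-13=92; pred: 9+6-3=12
Step 3: prey: 92+36-22=106; pred: 12+11-4=19
Step 4: prey: 106+42-40=108; pred: 19+20-7=32
Step 5: prey: 108+43-69=82; pred: 32+34-12=54
Step 6: prey: 82+32-88=26; pred: 54+44-21=77
Step 7: prey: 26+10-40=0; pred: 77+20-30=67
Step 8: prey: 0+0-0=0; pred: 67+0-26=41
Step 9: prey: 0+0-0=0; pred: 41+0-16=25
Step 10: prey: 0+0-0=0; pred: 25+0-10=15
Max prey = 108 at step 4

Answer: 108 4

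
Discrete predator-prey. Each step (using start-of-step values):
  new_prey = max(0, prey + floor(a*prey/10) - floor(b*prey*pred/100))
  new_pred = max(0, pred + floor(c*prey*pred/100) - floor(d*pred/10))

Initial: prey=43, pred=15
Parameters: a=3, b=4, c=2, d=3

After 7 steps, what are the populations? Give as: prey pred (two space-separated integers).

Step 1: prey: 43+12-25=30; pred: 15+12-4=23
Step 2: prey: 30+9-27=12; pred: 23+13-6=30
Step 3: prey: 12+3-14=1; pred: 30+7-9=28
Step 4: prey: 1+0-1=0; pred: 28+0-8=20
Step 5: prey: 0+0-0=0; pred: 20+0-6=14
Step 6: prey: 0+0-0=0; pred: 14+0-4=10
Step 7: prey: 0+0-0=0; pred: 10+0-3=7

Answer: 0 7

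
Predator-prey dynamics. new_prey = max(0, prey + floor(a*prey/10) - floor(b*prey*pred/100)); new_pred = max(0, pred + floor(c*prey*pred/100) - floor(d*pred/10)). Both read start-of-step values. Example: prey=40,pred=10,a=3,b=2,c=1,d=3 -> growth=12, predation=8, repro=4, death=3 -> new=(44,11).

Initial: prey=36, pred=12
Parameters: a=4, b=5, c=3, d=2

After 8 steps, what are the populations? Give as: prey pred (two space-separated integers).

Step 1: prey: 36+14-21=29; pred: 12+12-2=22
Step 2: prey: 29+11-31=9; pred: 22+19-4=37
Step 3: prey: 9+3-16=0; pred: 37+9-7=39
Step 4: prey: 0+0-0=0; pred: 39+0-7=32
Step 5: prey: 0+0-0=0; pred: 32+0-6=26
Step 6: prey: 0+0-0=0; pred: 26+0-5=21
Step 7: prey: 0+0-0=0; pred: 21+0-4=17
Step 8: prey: 0+0-0=0; pred: 17+0-3=14

Answer: 0 14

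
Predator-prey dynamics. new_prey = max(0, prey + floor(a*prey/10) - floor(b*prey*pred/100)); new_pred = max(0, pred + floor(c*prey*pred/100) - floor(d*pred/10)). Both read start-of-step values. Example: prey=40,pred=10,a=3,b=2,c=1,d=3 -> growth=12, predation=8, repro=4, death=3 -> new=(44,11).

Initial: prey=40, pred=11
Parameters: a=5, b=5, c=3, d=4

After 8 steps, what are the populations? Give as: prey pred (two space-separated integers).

Answer: 0 4

Derivation:
Step 1: prey: 40+20-22=38; pred: 11+13-4=20
Step 2: prey: 38+19-38=19; pred: 20+22-8=34
Step 3: prey: 19+9-32=0; pred: 34+19-13=40
Step 4: prey: 0+0-0=0; pred: 40+0-16=24
Step 5: prey: 0+0-0=0; pred: 24+0-9=15
Step 6: prey: 0+0-0=0; pred: 15+0-6=9
Step 7: prey: 0+0-0=0; pred: 9+0-3=6
Step 8: prey: 0+0-0=0; pred: 6+0-2=4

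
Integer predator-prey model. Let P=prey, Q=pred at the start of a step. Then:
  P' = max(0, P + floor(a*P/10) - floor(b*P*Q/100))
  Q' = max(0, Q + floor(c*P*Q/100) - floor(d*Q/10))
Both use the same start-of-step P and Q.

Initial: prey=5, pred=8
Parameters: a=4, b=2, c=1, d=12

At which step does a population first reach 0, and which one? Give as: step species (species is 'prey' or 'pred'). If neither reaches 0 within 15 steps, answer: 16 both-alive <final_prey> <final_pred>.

Step 1: prey: 5+2-0=7; pred: 8+0-9=0
First extinction: pred at step 1

Answer: 1 pred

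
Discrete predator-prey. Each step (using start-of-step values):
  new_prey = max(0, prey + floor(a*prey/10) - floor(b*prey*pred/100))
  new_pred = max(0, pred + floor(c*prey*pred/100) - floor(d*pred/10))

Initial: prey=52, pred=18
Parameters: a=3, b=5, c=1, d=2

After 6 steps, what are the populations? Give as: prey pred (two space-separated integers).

Step 1: prey: 52+15-46=21; pred: 18+9-3=24
Step 2: prey: 21+6-25=2; pred: 24+5-4=25
Step 3: prey: 2+0-2=0; pred: 25+0-5=20
Step 4: prey: 0+0-0=0; pred: 20+0-4=16
Step 5: prey: 0+0-0=0; pred: 16+0-3=13
Step 6: prey: 0+0-0=0; pred: 13+0-2=11

Answer: 0 11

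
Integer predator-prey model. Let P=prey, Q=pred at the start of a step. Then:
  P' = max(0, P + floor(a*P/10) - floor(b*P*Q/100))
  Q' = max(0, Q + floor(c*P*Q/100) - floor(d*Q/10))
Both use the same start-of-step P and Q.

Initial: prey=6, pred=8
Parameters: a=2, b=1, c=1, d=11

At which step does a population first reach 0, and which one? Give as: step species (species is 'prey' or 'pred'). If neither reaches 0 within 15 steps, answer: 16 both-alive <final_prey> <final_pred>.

Answer: 1 pred

Derivation:
Step 1: prey: 6+1-0=7; pred: 8+0-8=0
First extinction: pred at step 1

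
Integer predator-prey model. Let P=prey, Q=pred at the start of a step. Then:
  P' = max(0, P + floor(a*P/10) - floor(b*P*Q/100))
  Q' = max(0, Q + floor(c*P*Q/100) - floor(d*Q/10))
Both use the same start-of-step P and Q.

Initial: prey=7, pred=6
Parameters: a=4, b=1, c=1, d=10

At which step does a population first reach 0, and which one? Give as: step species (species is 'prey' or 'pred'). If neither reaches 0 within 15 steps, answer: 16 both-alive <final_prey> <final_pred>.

Answer: 1 pred

Derivation:
Step 1: prey: 7+2-0=9; pred: 6+0-6=0
First extinction: pred at step 1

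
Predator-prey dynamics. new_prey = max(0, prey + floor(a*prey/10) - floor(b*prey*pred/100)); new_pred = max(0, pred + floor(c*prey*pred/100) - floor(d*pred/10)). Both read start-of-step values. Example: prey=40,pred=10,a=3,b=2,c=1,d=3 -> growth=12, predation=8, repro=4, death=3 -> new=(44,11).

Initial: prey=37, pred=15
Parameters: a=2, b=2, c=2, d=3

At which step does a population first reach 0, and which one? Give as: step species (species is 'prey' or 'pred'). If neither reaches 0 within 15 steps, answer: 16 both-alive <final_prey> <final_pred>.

Answer: 16 both-alive 2 3

Derivation:
Step 1: prey: 37+7-11=33; pred: 15+11-4=22
Step 2: prey: 33+6-14=25; pred: 22+14-6=30
Step 3: prey: 25+5-15=15; pred: 30+15-9=36
Step 4: prey: 15+3-10=8; pred: 36+10-10=36
Step 5: prey: 8+1-5=4; pred: 36+5-10=31
Step 6: prey: 4+0-2=2; pred: 31+2-9=24
Step 7: prey: 2+0-0=2; pred: 24+0-7=17
Step 8: prey: 2+0-0=2; pred: 17+0-5=12
Step 9: prey: 2+0-0=2; pred: 12+0-3=9
Step 10: prey: 2+0-0=2; pred: 9+0-2=7
Step 11: prey: 2+0-0=2; pred: 7+0-2=5
Step 12: prey: 2+0-0=2; pred: 5+0-1=4
Step 13: prey: 2+0-0=2; pred: 4+0-1=3
Step 14: prey: 2+0-0=2; pred: 3+0-0=3
Steps 15-15: state stable at prey=2, pred=3 (no change)
No extinction within 15 steps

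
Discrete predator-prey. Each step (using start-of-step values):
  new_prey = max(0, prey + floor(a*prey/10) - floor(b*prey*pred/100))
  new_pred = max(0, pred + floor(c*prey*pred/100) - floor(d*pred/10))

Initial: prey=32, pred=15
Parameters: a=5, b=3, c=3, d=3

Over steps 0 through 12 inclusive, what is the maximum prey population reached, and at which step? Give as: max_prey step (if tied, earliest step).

Step 1: prey: 32+16-14=34; pred: 15+14-4=25
Step 2: prey: 34+17-25=26; pred: 25+25-7=43
Step 3: prey: 26+13-33=6; pred: 43+33-12=64
Step 4: prey: 6+3-11=0; pred: 64+11-19=56
Step 5: prey: 0+0-0=0; pred: 56+0-16=40
Step 6: prey: 0+0-0=0; pred: 40+0-12=28
Step 7: prey: 0+0-0=0; pred: 28+0-8=20
Step 8: prey: 0+0-0=0; pred: 20+0-6=14
Step 9: prey: 0+0-0=0; pred: 14+0-4=10
Step 10: prey: 0+0-0=0; pred: 10+0-3=7
Step 11: prey: 0+0-0=0; pred: 7+0-2=5
Step 12: prey: 0+0-0=0; pred: 5+0-1=4
Max prey = 34 at step 1

Answer: 34 1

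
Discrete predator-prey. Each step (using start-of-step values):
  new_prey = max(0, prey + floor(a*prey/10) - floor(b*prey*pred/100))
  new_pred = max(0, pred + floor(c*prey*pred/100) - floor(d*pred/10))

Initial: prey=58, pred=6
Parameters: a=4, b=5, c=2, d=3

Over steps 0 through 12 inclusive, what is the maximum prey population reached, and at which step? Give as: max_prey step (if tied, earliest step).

Step 1: prey: 58+23-17=64; pred: 6+6-1=11
Step 2: prey: 64+25-35=54; pred: 11+14-3=22
Step 3: prey: 54+21-59=16; pred: 22+23-6=39
Step 4: prey: 16+6-31=0; pred: 39+12-11=40
Step 5: prey: 0+0-0=0; pred: 40+0-12=28
Step 6: prey: 0+0-0=0; pred: 28+0-8=20
Step 7: prey: 0+0-0=0; pred: 20+0-6=14
Step 8: prey: 0+0-0=0; pred: 14+0-4=10
Step 9: prey: 0+0-0=0; pred: 10+0-3=7
Step 10: prey: 0+0-0=0; pred: 7+0-2=5
Step 11: prey: 0+0-0=0; pred: 5+0-1=4
Step 12: prey: 0+0-0=0; pred: 4+0-1=3
Max prey = 64 at step 1

Answer: 64 1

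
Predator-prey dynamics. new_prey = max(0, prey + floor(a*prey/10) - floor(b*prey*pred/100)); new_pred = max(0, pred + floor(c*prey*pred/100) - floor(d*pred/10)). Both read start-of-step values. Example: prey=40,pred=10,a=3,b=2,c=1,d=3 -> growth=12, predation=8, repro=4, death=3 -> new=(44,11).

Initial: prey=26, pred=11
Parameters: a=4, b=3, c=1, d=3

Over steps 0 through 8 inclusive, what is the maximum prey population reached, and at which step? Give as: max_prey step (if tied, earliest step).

Answer: 49 7

Derivation:
Step 1: prey: 26+10-8=28; pred: 11+2-3=10
Step 2: prey: 28+11-8=31; pred: 10+2-3=9
Step 3: prey: 31+12-8=35; pred: 9+2-2=9
Step 4: prey: 35+14-9=40; pred: 9+3-2=10
Step 5: prey: 40+16-12=44; pred: 10+4-3=11
Step 6: prey: 44+17-14=47; pred: 11+4-3=12
Step 7: prey: 47+18-16=49; pred: 12+5-3=14
Step 8: prey: 49+19-20=48; pred: 14+6-4=16
Max prey = 49 at step 7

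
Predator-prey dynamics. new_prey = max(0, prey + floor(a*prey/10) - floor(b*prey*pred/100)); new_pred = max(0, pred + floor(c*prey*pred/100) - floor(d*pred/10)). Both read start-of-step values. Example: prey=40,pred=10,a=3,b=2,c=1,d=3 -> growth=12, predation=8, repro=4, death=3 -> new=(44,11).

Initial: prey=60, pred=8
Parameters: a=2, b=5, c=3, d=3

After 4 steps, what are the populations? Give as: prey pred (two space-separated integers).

Step 1: prey: 60+12-24=48; pred: 8+14-2=20
Step 2: prey: 48+9-48=9; pred: 20+28-6=42
Step 3: prey: 9+1-18=0; pred: 42+11-12=41
Step 4: prey: 0+0-0=0; pred: 41+0-12=29

Answer: 0 29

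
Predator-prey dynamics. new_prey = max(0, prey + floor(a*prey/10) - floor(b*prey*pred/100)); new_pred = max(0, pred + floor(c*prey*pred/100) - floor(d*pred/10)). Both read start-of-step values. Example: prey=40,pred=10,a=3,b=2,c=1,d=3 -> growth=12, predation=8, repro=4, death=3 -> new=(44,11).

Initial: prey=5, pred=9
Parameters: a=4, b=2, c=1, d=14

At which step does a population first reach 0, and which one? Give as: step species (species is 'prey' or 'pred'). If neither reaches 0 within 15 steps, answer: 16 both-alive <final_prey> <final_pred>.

Answer: 1 pred

Derivation:
Step 1: prey: 5+2-0=7; pred: 9+0-12=0
First extinction: pred at step 1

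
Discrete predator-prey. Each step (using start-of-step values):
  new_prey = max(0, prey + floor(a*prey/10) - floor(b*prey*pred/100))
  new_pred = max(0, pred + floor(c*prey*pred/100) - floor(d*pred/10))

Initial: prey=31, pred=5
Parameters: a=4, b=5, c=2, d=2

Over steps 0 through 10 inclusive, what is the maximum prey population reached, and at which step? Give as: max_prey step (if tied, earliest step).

Answer: 38 2

Derivation:
Step 1: prey: 31+12-7=36; pred: 5+3-1=7
Step 2: prey: 36+14-12=38; pred: 7+5-1=11
Step 3: prey: 38+15-20=33; pred: 11+8-2=17
Step 4: prey: 33+13-28=18; pred: 17+11-3=25
Step 5: prey: 18+7-22=3; pred: 25+9-5=29
Step 6: prey: 3+1-4=0; pred: 29+1-5=25
Step 7: prey: 0+0-0=0; pred: 25+0-5=20
Step 8: prey: 0+0-0=0; pred: 20+0-4=16
Step 9: prey: 0+0-0=0; pred: 16+0-3=13
Step 10: prey: 0+0-0=0; pred: 13+0-2=11
Max prey = 38 at step 2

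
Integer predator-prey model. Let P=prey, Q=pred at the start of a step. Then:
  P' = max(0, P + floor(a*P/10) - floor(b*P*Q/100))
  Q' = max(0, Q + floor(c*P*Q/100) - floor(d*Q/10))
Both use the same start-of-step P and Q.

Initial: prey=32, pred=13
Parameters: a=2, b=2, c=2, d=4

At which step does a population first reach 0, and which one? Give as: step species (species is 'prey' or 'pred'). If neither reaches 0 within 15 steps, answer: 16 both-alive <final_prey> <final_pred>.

Answer: 16 both-alive 16 2

Derivation:
Step 1: prey: 32+6-8=30; pred: 13+8-5=16
Step 2: prey: 30+6-9=27; pred: 16+9-6=19
Step 3: prey: 27+5-10=22; pred: 19+10-7=22
Step 4: prey: 22+4-9=17; pred: 22+9-8=23
Step 5: prey: 17+3-7=13; pred: 23+7-9=21
Step 6: prey: 13+2-5=10; pred: 21+5-8=18
Step 7: prey: 10+2-3=9; pred: 18+3-7=14
Step 8: prey: 9+1-2=8; pred: 14+2-5=11
Step 9: prey: 8+1-1=8; pred: 11+1-4=8
Step 10: prey: 8+1-1=8; pred: 8+1-3=6
Step 11: prey: 8+1-0=9; pred: 6+0-2=4
Step 12: prey: 9+1-0=10; pred: 4+0-1=3
Step 13: prey: 10+2-0=12; pred: 3+0-1=2
Step 14: prey: 12+2-0=14; pred: 2+0-0=2
Step 15: prey: 14+2-0=16; pred: 2+0-0=2
No extinction within 15 steps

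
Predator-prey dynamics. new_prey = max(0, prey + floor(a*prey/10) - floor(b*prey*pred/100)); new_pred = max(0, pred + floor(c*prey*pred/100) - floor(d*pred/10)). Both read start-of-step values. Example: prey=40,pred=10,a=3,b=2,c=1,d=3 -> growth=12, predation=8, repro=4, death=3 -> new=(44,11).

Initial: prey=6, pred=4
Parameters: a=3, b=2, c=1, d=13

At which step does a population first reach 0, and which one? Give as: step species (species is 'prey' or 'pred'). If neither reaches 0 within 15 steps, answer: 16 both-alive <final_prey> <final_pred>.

Answer: 1 pred

Derivation:
Step 1: prey: 6+1-0=7; pred: 4+0-5=0
First extinction: pred at step 1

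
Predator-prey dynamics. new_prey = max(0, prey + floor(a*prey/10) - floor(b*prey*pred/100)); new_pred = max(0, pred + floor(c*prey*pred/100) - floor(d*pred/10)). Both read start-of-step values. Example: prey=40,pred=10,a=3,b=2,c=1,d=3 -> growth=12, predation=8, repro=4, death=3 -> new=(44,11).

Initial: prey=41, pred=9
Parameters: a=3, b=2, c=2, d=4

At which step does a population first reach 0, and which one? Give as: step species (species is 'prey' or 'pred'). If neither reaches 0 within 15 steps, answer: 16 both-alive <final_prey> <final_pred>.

Step 1: prey: 41+12-7=46; pred: 9+7-3=13
Step 2: prey: 46+13-11=48; pred: 13+11-5=19
Step 3: prey: 48+14-18=44; pred: 19+18-7=30
Step 4: prey: 44+13-26=31; pred: 30+26-12=44
Step 5: prey: 31+9-27=13; pred: 44+27-17=54
Step 6: prey: 13+3-14=2; pred: 54+14-21=47
Step 7: prey: 2+0-1=1; pred: 47+1-18=30
Step 8: prey: 1+0-0=1; pred: 30+0-12=18
Step 9: prey: 1+0-0=1; pred: 18+0-7=11
Step 10: prey: 1+0-0=1; pred: 11+0-4=7
Step 11: prey: 1+0-0=1; pred: 7+0-2=5
Step 12: prey: 1+0-0=1; pred: 5+0-2=3
Step 13: prey: 1+0-0=1; pred: 3+0-1=2
Step 14: prey: 1+0-0=1; pred: 2+0-0=2
Steps 15-15: state stable at prey=1, pred=2 (no change)
No extinction within 15 steps

Answer: 16 both-alive 1 2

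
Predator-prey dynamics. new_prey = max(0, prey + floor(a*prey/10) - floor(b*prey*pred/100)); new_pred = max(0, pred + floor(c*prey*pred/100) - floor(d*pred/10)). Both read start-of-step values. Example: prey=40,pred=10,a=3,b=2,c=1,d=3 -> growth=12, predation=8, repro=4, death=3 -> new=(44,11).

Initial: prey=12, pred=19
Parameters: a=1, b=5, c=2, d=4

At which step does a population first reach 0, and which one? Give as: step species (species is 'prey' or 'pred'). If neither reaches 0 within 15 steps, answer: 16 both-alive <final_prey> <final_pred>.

Answer: 16 both-alive 1 2

Derivation:
Step 1: prey: 12+1-11=2; pred: 19+4-7=16
Step 2: prey: 2+0-1=1; pred: 16+0-6=10
Step 3: prey: 1+0-0=1; pred: 10+0-4=6
Step 4: prey: 1+0-0=1; pred: 6+0-2=4
Step 5: prey: 1+0-0=1; pred: 4+0-1=3
Step 6: prey: 1+0-0=1; pred: 3+0-1=2
Step 7: prey: 1+0-0=1; pred: 2+0-0=2
Steps 8-15: state stable at prey=1, pred=2 (no change)
No extinction within 15 steps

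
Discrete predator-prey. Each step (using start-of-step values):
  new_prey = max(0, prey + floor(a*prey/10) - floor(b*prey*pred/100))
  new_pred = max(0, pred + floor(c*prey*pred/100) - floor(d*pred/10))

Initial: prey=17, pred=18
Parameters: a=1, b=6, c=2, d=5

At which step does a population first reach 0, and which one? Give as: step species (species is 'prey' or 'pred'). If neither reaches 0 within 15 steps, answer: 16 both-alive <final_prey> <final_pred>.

Answer: 1 prey

Derivation:
Step 1: prey: 17+1-18=0; pred: 18+6-9=15
First extinction: prey at step 1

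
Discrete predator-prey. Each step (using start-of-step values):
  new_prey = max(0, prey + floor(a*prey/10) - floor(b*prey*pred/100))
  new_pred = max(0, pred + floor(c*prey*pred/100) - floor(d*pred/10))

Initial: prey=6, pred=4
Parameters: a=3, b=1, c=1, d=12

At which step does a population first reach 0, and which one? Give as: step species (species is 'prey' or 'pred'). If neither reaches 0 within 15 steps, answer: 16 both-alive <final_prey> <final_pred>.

Answer: 1 pred

Derivation:
Step 1: prey: 6+1-0=7; pred: 4+0-4=0
First extinction: pred at step 1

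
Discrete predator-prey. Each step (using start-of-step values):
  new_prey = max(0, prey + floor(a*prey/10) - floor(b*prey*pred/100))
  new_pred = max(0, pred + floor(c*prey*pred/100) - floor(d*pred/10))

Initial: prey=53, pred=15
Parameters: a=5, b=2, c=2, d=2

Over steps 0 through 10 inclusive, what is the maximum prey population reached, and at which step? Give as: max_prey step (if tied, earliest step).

Step 1: prey: 53+26-15=64; pred: 15+15-3=27
Step 2: prey: 64+32-34=62; pred: 27+34-5=56
Step 3: prey: 62+31-69=24; pred: 56+69-11=114
Step 4: prey: 24+12-54=0; pred: 114+54-22=146
Step 5: prey: 0+0-0=0; pred: 146+0-29=117
Step 6: prey: 0+0-0=0; pred: 117+0-23=94
Step 7: prey: 0+0-0=0; pred: 94+0-18=76
Step 8: prey: 0+0-0=0; pred: 76+0-15=61
Step 9: prey: 0+0-0=0; pred: 61+0-12=49
Step 10: prey: 0+0-0=0; pred: 49+0-9=40
Max prey = 64 at step 1

Answer: 64 1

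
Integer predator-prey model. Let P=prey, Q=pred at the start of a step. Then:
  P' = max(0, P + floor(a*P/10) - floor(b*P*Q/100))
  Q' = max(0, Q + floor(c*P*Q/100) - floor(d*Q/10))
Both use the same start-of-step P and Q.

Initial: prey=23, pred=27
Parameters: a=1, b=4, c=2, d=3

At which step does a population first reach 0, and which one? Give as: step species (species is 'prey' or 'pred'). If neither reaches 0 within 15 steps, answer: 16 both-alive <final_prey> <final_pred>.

Step 1: prey: 23+2-24=1; pred: 27+12-8=31
Step 2: prey: 1+0-1=0; pred: 31+0-9=22
First extinction: prey at step 2

Answer: 2 prey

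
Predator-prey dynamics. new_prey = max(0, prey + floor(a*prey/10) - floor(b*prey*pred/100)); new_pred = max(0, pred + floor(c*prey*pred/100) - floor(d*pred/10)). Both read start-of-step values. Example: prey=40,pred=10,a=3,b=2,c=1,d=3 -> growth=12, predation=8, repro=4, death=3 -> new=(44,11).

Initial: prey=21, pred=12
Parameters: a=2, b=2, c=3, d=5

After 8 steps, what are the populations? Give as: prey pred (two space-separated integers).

Step 1: prey: 21+4-5=20; pred: 12+7-6=13
Step 2: prey: 20+4-5=19; pred: 13+7-6=14
Step 3: prey: 19+3-5=17; pred: 14+7-7=14
Step 4: prey: 17+3-4=16; pred: 14+7-7=14
Step 5: prey: 16+3-4=15; pred: 14+6-7=13
Step 6: prey: 15+3-3=15; pred: 13+5-6=12
Step 7: prey: 15+3-3=15; pred: 12+5-6=11
Step 8: prey: 15+3-3=15; pred: 11+4-5=10

Answer: 15 10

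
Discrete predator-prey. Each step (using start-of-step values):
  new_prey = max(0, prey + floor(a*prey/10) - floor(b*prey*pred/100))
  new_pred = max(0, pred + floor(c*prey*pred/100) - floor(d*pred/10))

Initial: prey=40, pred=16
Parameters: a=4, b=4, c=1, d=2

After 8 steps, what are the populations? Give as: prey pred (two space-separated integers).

Step 1: prey: 40+16-25=31; pred: 16+6-3=19
Step 2: prey: 31+12-23=20; pred: 19+5-3=21
Step 3: prey: 20+8-16=12; pred: 21+4-4=21
Step 4: prey: 12+4-10=6; pred: 21+2-4=19
Step 5: prey: 6+2-4=4; pred: 19+1-3=17
Step 6: prey: 4+1-2=3; pred: 17+0-3=14
Step 7: prey: 3+1-1=3; pred: 14+0-2=12
Step 8: prey: 3+1-1=3; pred: 12+0-2=10

Answer: 3 10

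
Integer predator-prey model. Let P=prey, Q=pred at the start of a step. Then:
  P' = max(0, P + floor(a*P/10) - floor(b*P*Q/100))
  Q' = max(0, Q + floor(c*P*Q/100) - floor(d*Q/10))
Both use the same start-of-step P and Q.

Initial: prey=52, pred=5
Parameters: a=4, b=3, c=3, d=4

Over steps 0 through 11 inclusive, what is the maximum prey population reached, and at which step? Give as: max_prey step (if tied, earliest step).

Answer: 72 2

Derivation:
Step 1: prey: 52+20-7=65; pred: 5+7-2=10
Step 2: prey: 65+26-19=72; pred: 10+19-4=25
Step 3: prey: 72+28-54=46; pred: 25+54-10=69
Step 4: prey: 46+18-95=0; pred: 69+95-27=137
Step 5: prey: 0+0-0=0; pred: 137+0-54=83
Step 6: prey: 0+0-0=0; pred: 83+0-33=50
Step 7: prey: 0+0-0=0; pred: 50+0-20=30
Step 8: prey: 0+0-0=0; pred: 30+0-12=18
Step 9: prey: 0+0-0=0; pred: 18+0-7=11
Step 10: prey: 0+0-0=0; pred: 11+0-4=7
Step 11: prey: 0+0-0=0; pred: 7+0-2=5
Max prey = 72 at step 2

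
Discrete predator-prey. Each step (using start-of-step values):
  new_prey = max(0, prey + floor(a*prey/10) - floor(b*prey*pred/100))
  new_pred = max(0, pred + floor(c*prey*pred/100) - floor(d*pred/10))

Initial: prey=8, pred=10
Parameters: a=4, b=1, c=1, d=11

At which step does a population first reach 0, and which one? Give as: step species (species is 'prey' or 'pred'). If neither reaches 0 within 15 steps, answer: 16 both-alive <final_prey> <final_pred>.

Step 1: prey: 8+3-0=11; pred: 10+0-11=0
First extinction: pred at step 1

Answer: 1 pred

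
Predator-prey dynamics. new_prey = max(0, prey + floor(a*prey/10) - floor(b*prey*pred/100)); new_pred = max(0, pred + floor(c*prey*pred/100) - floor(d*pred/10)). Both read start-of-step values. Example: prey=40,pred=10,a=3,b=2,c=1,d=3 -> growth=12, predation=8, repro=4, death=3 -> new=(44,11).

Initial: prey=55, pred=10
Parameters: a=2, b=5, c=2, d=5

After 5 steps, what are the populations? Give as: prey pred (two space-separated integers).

Step 1: prey: 55+11-27=39; pred: 10+11-5=16
Step 2: prey: 39+7-31=15; pred: 16+12-8=20
Step 3: prey: 15+3-15=3; pred: 20+6-10=16
Step 4: prey: 3+0-2=1; pred: 16+0-8=8
Step 5: prey: 1+0-0=1; pred: 8+0-4=4

Answer: 1 4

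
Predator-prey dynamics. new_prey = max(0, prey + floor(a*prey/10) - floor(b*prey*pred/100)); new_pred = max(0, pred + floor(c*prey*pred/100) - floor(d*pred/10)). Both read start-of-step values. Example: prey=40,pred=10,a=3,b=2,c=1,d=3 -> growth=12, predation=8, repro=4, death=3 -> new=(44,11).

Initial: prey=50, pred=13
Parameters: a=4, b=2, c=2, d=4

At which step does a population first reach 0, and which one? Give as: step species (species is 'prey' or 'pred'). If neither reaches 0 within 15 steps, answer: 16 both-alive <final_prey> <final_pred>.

Answer: 5 prey

Derivation:
Step 1: prey: 50+20-13=57; pred: 13+13-5=21
Step 2: prey: 57+22-23=56; pred: 21+23-8=36
Step 3: prey: 56+22-40=38; pred: 36+40-14=62
Step 4: prey: 38+15-47=6; pred: 62+47-24=85
Step 5: prey: 6+2-10=0; pred: 85+10-34=61
First extinction: prey at step 5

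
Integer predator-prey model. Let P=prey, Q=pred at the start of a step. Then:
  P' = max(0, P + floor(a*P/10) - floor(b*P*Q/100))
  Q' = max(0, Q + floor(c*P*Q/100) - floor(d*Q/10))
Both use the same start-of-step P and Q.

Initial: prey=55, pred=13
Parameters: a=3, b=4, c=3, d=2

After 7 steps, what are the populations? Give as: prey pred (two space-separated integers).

Step 1: prey: 55+16-28=43; pred: 13+21-2=32
Step 2: prey: 43+12-55=0; pred: 32+41-6=67
Step 3: prey: 0+0-0=0; pred: 67+0-13=54
Step 4: prey: 0+0-0=0; pred: 54+0-10=44
Step 5: prey: 0+0-0=0; pred: 44+0-8=36
Step 6: prey: 0+0-0=0; pred: 36+0-7=29
Step 7: prey: 0+0-0=0; pred: 29+0-5=24

Answer: 0 24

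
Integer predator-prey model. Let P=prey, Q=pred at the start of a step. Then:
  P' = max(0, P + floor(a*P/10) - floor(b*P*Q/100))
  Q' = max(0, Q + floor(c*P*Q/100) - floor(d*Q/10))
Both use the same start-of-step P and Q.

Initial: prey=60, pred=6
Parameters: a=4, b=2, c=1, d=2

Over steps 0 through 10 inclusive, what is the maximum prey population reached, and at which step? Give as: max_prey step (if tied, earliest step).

Answer: 109 3

Derivation:
Step 1: prey: 60+24-7=77; pred: 6+3-1=8
Step 2: prey: 77+30-12=95; pred: 8+6-1=13
Step 3: prey: 95+38-24=109; pred: 13+12-2=23
Step 4: prey: 109+43-50=102; pred: 23+25-4=44
Step 5: prey: 102+40-89=53; pred: 44+44-8=80
Step 6: prey: 53+21-84=0; pred: 80+42-16=106
Step 7: prey: 0+0-0=0; pred: 106+0-21=85
Step 8: prey: 0+0-0=0; pred: 85+0-17=68
Step 9: prey: 0+0-0=0; pred: 68+0-13=55
Step 10: prey: 0+0-0=0; pred: 55+0-11=44
Max prey = 109 at step 3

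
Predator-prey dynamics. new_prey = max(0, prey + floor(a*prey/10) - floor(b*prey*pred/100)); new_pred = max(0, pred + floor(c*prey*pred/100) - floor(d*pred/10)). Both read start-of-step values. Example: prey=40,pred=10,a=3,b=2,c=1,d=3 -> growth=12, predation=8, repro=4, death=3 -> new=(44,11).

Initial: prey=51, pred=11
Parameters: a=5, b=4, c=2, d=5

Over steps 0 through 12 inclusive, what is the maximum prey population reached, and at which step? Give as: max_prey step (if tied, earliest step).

Answer: 54 1

Derivation:
Step 1: prey: 51+25-22=54; pred: 11+11-5=17
Step 2: prey: 54+27-36=45; pred: 17+18-8=27
Step 3: prey: 45+22-48=19; pred: 27+24-13=38
Step 4: prey: 19+9-28=0; pred: 38+14-19=33
Step 5: prey: 0+0-0=0; pred: 33+0-16=17
Step 6: prey: 0+0-0=0; pred: 17+0-8=9
Step 7: prey: 0+0-0=0; pred: 9+0-4=5
Step 8: prey: 0+0-0=0; pred: 5+0-2=3
Step 9: prey: 0+0-0=0; pred: 3+0-1=2
Step 10: prey: 0+0-0=0; pred: 2+0-1=1
Step 11: prey: 0+0-0=0; pred: 1+0-0=1
Step 12: prey: 0+0-0=0; pred: 1+0-0=1
Max prey = 54 at step 1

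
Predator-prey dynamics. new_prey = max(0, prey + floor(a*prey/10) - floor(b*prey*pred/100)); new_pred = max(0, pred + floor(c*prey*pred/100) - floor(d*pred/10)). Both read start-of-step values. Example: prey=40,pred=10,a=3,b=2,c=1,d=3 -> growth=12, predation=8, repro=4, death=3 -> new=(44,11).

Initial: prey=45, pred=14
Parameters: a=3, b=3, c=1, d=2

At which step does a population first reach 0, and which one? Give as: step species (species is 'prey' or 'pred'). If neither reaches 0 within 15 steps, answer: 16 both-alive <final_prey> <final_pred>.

Step 1: prey: 45+13-18=40; pred: 14+6-2=18
Step 2: prey: 40+12-21=31; pred: 18+7-3=22
Step 3: prey: 31+9-20=20; pred: 22+6-4=24
Step 4: prey: 20+6-14=12; pred: 24+4-4=24
Step 5: prey: 12+3-8=7; pred: 24+2-4=22
Step 6: prey: 7+2-4=5; pred: 22+1-4=19
Step 7: prey: 5+1-2=4; pred: 19+0-3=16
Step 8: prey: 4+1-1=4; pred: 16+0-3=13
Step 9: prey: 4+1-1=4; pred: 13+0-2=11
Step 10: prey: 4+1-1=4; pred: 11+0-2=9
Step 11: prey: 4+1-1=4; pred: 9+0-1=8
Step 12: prey: 4+1-0=5; pred: 8+0-1=7
Step 13: prey: 5+1-1=5; pred: 7+0-1=6
Step 14: prey: 5+1-0=6; pred: 6+0-1=5
Step 15: prey: 6+1-0=7; pred: 5+0-1=4
No extinction within 15 steps

Answer: 16 both-alive 7 4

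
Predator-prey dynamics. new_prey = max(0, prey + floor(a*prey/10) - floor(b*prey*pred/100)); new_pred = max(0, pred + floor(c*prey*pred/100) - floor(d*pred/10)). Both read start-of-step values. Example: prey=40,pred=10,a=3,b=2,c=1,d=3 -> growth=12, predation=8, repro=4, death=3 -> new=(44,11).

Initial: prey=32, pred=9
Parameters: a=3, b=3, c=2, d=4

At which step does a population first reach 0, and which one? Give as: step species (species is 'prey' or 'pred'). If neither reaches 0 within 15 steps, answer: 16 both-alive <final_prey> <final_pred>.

Step 1: prey: 32+9-8=33; pred: 9+5-3=11
Step 2: prey: 33+9-10=32; pred: 11+7-4=14
Step 3: prey: 32+9-13=28; pred: 14+8-5=17
Step 4: prey: 28+8-14=22; pred: 17+9-6=20
Step 5: prey: 22+6-13=15; pred: 20+8-8=20
Step 6: prey: 15+4-9=10; pred: 20+6-8=18
Step 7: prey: 10+3-5=8; pred: 18+3-7=14
Step 8: prey: 8+2-3=7; pred: 14+2-5=11
Step 9: prey: 7+2-2=7; pred: 11+1-4=8
Step 10: prey: 7+2-1=8; pred: 8+1-3=6
Step 11: prey: 8+2-1=9; pred: 6+0-2=4
Step 12: prey: 9+2-1=10; pred: 4+0-1=3
Step 13: prey: 10+3-0=13; pred: 3+0-1=2
Step 14: prey: 13+3-0=16; pred: 2+0-0=2
Step 15: prey: 16+4-0=20; pred: 2+0-0=2
No extinction within 15 steps

Answer: 16 both-alive 20 2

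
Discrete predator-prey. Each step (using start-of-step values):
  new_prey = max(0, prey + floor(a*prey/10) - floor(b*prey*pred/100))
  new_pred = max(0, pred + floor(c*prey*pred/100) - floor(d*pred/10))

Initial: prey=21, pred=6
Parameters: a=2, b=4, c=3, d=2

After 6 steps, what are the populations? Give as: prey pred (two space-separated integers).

Answer: 2 17

Derivation:
Step 1: prey: 21+4-5=20; pred: 6+3-1=8
Step 2: prey: 20+4-6=18; pred: 8+4-1=11
Step 3: prey: 18+3-7=14; pred: 11+5-2=14
Step 4: prey: 14+2-7=9; pred: 14+5-2=17
Step 5: prey: 9+1-6=4; pred: 17+4-3=18
Step 6: prey: 4+0-2=2; pred: 18+2-3=17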